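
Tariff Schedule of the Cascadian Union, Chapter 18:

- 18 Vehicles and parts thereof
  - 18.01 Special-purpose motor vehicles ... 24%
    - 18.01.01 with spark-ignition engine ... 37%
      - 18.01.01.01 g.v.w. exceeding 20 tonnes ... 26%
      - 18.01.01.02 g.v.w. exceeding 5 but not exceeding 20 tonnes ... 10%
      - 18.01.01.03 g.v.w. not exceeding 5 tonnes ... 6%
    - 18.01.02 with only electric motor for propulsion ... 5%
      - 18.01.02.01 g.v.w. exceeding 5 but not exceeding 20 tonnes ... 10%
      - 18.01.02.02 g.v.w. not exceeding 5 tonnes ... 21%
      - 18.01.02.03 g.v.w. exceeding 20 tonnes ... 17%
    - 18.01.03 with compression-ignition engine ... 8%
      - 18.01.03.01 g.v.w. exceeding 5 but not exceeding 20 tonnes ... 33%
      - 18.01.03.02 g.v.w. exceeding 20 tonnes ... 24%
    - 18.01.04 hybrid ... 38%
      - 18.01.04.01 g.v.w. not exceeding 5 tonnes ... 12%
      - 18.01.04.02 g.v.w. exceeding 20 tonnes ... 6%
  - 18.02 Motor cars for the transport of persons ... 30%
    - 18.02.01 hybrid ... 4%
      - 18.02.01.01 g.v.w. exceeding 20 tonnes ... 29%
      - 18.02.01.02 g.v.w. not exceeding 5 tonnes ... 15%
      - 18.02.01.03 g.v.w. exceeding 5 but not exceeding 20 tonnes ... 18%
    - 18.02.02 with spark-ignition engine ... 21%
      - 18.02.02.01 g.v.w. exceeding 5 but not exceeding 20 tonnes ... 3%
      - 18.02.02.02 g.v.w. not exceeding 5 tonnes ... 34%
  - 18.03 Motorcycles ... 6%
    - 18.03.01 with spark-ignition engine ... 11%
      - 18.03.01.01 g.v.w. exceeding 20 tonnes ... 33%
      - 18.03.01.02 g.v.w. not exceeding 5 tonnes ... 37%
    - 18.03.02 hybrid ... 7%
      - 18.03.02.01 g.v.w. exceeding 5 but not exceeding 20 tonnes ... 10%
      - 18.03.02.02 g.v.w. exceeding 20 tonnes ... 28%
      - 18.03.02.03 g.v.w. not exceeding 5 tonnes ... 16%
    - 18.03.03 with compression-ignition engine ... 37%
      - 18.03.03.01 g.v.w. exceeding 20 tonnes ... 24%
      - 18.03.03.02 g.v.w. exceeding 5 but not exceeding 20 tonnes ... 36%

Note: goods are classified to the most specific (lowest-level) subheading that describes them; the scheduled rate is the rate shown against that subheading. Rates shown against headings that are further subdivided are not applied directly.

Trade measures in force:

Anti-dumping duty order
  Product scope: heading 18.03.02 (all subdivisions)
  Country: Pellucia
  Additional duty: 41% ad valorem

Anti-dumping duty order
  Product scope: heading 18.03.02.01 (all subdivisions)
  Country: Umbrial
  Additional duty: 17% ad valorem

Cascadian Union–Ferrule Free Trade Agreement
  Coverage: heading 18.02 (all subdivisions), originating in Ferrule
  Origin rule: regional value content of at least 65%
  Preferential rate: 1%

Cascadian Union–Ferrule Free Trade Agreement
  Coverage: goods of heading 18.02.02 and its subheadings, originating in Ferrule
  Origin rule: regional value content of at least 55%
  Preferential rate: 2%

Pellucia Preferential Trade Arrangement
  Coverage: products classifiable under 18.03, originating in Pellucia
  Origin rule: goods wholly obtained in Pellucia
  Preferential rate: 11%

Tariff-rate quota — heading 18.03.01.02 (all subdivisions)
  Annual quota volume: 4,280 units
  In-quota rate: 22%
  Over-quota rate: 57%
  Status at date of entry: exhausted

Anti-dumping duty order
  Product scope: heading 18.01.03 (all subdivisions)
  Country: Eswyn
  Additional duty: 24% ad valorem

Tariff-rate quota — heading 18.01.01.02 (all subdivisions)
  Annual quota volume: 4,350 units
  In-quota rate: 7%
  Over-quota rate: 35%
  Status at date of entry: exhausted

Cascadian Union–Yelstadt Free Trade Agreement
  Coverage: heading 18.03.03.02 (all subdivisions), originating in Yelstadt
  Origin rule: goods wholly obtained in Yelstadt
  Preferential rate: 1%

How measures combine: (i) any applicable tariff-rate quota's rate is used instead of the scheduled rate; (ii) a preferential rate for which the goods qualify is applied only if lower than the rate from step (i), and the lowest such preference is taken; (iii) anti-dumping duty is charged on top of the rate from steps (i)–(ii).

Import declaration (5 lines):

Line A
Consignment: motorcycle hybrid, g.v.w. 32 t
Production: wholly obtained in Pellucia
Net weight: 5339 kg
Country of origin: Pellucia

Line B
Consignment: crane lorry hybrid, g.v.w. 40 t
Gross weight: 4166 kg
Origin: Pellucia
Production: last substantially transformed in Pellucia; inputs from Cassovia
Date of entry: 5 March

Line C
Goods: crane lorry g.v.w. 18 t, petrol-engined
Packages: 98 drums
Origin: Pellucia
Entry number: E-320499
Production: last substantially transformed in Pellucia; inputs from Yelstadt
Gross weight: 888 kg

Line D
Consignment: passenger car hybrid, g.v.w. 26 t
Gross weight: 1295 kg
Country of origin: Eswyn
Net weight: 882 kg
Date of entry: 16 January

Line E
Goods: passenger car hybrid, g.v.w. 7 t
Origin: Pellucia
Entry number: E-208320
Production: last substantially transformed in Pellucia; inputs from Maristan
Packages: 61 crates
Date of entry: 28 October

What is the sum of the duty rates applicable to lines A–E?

140%

Line A: motorcycle → 18.03; hybrid → 18.03.02; g.v.w. 32 t → 18.03.02.02. Scheduled 28%. Pellucia agreement on 18.03: wholly obtained → 11% available; preferential 11%; anti-dumping (Pellucia, 18.03.02): +41%; total 11% + 41% = 52%. → 52%.
Line B: crane lorry → 18.01; hybrid → 18.01.04; g.v.w. 40 t → 18.01.04.02. Scheduled 6%. Pellucia agreement on 18.03: 18.01.04.02 not covered. → 6%.
Line C: crane lorry → 18.01; petrol-engined → 18.01.01; g.v.w. 18 t → 18.01.01.02. Scheduled 10%. quota on 18.01.01.02 exhausted → over-quota 35%; Pellucia agreement on 18.03: 18.01.01.02 not covered. → 35%.
Line D: passenger car → 18.02; hybrid → 18.02.01; g.v.w. 26 t → 18.02.01.01. Scheduled 29%. No special measure applies. → 29%.
Line E: passenger car → 18.02; hybrid → 18.02.01; g.v.w. 7 t → 18.02.01.03. Scheduled 18%. Pellucia agreement on 18.03: 18.02.01.03 not covered. → 18%.
Sum: 52% + 6% + 35% + 29% + 18% = 140%.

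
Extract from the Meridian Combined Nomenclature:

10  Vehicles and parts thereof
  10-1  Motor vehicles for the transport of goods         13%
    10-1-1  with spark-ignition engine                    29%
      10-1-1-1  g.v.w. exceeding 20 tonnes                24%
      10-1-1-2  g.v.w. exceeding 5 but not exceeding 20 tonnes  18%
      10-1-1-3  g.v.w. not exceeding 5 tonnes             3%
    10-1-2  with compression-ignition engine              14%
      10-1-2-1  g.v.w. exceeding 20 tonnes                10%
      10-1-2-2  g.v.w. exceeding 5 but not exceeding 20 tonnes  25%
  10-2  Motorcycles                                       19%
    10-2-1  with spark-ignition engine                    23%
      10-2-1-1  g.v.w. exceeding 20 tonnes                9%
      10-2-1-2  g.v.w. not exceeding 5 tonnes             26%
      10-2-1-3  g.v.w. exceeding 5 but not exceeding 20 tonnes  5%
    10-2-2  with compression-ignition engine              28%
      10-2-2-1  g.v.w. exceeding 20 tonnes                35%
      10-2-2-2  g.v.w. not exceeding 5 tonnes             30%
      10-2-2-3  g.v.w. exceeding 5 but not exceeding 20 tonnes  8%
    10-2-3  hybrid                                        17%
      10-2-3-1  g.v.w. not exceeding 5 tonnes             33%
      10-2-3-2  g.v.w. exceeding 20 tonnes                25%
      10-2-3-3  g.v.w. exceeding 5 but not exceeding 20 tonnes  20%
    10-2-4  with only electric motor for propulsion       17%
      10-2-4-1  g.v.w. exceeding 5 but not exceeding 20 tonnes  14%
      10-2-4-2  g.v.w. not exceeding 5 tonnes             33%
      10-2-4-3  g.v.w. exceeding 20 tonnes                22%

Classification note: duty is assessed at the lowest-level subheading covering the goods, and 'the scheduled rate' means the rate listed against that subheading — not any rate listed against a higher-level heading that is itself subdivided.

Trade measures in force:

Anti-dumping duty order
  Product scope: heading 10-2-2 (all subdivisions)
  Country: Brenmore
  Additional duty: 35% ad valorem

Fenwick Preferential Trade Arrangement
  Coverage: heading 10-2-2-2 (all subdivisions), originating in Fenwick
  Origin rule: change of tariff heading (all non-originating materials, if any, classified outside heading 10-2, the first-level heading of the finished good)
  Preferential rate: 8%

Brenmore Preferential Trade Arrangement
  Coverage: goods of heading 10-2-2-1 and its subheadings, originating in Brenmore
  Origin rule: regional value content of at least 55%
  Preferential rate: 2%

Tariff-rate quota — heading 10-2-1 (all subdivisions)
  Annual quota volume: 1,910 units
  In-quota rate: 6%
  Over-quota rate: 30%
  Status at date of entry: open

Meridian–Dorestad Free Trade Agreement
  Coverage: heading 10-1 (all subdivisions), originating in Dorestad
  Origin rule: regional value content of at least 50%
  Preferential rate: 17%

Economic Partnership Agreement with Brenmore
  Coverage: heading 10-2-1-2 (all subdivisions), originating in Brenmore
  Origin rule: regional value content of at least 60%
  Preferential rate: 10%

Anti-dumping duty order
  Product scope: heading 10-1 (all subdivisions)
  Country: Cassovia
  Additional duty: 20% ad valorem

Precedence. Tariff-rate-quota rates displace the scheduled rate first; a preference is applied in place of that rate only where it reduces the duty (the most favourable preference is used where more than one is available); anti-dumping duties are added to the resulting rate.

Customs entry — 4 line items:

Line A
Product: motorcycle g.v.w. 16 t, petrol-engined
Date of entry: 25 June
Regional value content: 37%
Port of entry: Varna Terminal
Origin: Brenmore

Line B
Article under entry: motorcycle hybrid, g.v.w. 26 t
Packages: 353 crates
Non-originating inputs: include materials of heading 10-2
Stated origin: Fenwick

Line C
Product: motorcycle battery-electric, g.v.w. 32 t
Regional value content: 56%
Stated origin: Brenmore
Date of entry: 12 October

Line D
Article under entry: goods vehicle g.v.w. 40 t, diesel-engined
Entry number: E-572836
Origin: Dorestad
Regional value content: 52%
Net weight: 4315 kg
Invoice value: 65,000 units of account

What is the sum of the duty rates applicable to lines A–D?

63%

Line A: motorcycle → 10-2; petrol-engined → 10-2-1; g.v.w. 16 t → 10-2-1-3. Scheduled 5%. quota on 10-2-1 open → in-quota 6%; Brenmore agreement on 10-2-2-1: 10-2-1-3 not covered; Brenmore agreement on 10-2-1-2: 10-2-1-3 not covered. → 6%.
Line B: motorcycle → 10-2; hybrid → 10-2-3; g.v.w. 26 t → 10-2-3-2. Scheduled 25%. Fenwick agreement on 10-2-2-2: 10-2-3-2 not covered. → 25%.
Line C: motorcycle → 10-2; battery-electric → 10-2-4; g.v.w. 32 t → 10-2-4-3. Scheduled 22%. Brenmore agreement on 10-2-2-1: 10-2-4-3 not covered; Brenmore agreement on 10-2-1-2: 10-2-4-3 not covered. → 22%.
Line D: goods vehicle → 10-1; diesel-engined → 10-1-2; g.v.w. 40 t → 10-1-2-1. Scheduled 10%. Dorestad agreement on 10-1: RVC ≥ 50% → 17% available; preference 17% not lower than 10% → no reduction. → 10%.
Sum: 6% + 25% + 22% + 10% = 63%.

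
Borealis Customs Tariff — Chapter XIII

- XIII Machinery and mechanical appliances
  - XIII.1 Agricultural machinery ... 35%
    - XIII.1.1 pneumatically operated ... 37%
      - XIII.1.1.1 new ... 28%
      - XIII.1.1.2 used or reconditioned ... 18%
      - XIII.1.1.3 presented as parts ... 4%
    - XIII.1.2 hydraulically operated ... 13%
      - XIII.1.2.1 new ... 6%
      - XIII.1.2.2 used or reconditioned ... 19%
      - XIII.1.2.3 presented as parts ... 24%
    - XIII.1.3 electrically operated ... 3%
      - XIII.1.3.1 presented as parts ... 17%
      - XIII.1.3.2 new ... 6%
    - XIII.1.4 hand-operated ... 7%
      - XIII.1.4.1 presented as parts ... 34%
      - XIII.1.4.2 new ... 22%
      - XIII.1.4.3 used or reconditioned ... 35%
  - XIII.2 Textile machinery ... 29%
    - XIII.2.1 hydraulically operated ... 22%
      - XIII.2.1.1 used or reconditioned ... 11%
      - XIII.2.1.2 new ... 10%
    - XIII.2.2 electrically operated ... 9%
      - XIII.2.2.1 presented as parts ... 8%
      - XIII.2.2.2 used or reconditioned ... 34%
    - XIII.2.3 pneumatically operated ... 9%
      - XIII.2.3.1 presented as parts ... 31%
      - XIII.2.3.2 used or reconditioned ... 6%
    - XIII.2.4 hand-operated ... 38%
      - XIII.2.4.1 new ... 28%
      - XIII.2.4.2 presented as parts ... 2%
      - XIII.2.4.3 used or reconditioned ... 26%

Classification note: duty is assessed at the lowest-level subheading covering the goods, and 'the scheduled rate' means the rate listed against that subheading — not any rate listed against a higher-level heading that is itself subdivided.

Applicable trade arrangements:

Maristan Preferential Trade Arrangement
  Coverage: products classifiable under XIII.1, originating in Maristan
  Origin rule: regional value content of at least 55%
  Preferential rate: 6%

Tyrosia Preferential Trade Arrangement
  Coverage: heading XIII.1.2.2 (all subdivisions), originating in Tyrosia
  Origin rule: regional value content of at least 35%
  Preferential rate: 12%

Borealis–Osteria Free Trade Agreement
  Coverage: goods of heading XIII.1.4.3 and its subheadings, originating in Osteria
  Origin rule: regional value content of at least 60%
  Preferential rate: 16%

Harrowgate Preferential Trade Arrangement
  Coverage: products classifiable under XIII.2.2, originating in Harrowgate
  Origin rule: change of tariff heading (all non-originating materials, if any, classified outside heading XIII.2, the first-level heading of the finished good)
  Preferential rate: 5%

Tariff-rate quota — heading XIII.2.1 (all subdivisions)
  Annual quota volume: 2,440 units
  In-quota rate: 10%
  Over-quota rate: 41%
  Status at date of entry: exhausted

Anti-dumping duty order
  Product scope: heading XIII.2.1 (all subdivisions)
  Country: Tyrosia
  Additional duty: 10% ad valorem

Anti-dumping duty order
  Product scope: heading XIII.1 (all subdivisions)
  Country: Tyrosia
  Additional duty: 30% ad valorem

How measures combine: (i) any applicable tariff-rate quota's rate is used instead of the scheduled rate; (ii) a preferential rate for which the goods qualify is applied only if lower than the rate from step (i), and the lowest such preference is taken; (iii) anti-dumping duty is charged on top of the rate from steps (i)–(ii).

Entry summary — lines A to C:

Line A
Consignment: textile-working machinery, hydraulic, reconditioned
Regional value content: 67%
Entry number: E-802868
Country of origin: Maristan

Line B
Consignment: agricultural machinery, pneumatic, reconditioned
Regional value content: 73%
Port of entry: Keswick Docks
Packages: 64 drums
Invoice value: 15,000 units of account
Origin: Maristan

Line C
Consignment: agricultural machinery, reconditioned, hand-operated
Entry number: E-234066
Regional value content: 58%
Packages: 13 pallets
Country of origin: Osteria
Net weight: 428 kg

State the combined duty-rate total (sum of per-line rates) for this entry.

82%

Line A: textile-working → XIII.2; hydraulic → XIII.2.1; reconditioned → XIII.2.1.1. Scheduled 11%. quota on XIII.2.1 exhausted → over-quota 41%; Maristan agreement on XIII.1: XIII.2.1.1 not covered. → 41%.
Line B: agricultural → XIII.1; pneumatic → XIII.1.1; reconditioned → XIII.1.1.2. Scheduled 18%. Maristan agreement on XIII.1: RVC ≥ 55% → 6% available; preferential 6%. → 6%.
Line C: agricultural → XIII.1; hand-operated → XIII.1.4; reconditioned → XIII.1.4.3. Scheduled 35%. Osteria agreement on XIII.1.4.3: RVC < 60%. → 35%.
Sum: 41% + 6% + 35% = 82%.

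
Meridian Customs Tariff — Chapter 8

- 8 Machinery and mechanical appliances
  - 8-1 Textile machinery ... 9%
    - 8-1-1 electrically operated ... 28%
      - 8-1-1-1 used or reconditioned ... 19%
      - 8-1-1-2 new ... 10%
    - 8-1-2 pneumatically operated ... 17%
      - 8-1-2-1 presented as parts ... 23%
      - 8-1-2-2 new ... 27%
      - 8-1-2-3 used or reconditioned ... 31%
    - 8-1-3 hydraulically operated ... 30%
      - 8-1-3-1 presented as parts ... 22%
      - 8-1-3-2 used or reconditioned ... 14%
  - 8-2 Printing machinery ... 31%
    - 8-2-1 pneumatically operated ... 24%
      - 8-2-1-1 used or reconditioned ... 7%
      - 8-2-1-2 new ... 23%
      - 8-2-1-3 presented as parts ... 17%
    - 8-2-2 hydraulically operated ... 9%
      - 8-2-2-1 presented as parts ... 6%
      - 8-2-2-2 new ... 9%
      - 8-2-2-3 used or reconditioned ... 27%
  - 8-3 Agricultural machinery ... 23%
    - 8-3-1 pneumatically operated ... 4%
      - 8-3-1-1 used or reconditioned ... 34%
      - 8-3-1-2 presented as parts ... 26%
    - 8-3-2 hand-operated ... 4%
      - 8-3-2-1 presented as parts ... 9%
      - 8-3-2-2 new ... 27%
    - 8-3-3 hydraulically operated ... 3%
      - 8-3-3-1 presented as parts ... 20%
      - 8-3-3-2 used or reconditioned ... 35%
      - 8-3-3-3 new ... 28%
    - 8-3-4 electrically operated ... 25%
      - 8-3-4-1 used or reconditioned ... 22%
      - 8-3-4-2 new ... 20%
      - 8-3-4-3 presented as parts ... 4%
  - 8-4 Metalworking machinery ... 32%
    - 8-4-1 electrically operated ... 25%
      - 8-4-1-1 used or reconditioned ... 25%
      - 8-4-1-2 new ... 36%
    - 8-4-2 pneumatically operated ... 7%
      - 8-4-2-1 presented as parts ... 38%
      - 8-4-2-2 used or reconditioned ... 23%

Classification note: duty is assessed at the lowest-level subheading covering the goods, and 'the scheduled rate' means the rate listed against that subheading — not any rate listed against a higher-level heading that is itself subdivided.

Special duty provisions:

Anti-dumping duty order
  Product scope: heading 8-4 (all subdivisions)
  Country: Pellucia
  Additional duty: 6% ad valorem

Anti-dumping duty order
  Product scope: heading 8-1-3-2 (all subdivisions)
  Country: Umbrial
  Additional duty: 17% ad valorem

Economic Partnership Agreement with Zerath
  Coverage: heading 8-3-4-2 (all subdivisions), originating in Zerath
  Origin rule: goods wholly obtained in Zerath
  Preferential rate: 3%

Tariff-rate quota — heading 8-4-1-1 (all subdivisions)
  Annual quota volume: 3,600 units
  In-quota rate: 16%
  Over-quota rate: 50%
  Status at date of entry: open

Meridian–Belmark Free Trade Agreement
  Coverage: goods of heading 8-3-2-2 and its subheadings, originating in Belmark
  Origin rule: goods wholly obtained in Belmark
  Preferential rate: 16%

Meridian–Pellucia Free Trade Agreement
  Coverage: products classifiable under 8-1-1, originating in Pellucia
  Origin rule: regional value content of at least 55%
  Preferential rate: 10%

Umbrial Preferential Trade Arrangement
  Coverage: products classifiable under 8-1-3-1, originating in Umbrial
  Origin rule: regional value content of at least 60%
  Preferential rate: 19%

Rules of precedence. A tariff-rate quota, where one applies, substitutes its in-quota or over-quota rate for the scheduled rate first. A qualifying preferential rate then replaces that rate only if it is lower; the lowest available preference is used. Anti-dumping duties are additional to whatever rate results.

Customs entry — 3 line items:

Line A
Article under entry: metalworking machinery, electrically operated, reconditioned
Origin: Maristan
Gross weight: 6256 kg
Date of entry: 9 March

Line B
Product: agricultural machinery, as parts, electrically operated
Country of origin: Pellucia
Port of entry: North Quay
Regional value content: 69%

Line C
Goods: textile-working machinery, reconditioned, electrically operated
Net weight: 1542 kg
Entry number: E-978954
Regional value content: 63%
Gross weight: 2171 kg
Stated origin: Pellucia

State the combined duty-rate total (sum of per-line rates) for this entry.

Line A: metalworking → 8-4; electrically operated → 8-4-1; reconditioned → 8-4-1-1. Scheduled 25%. quota on 8-4-1-1 open → in-quota 16%. → 16%.
Line B: agricultural → 8-3; electrically operated → 8-3-4; as parts → 8-3-4-3. Scheduled 4%. Pellucia agreement on 8-1-1: 8-3-4-3 not covered. → 4%.
Line C: textile-working → 8-1; electrically operated → 8-1-1; reconditioned → 8-1-1-1. Scheduled 19%. Pellucia agreement on 8-1-1: RVC ≥ 55% → 10% available; preferential 10%. → 10%.
Sum: 16% + 4% + 10% = 30%.

30%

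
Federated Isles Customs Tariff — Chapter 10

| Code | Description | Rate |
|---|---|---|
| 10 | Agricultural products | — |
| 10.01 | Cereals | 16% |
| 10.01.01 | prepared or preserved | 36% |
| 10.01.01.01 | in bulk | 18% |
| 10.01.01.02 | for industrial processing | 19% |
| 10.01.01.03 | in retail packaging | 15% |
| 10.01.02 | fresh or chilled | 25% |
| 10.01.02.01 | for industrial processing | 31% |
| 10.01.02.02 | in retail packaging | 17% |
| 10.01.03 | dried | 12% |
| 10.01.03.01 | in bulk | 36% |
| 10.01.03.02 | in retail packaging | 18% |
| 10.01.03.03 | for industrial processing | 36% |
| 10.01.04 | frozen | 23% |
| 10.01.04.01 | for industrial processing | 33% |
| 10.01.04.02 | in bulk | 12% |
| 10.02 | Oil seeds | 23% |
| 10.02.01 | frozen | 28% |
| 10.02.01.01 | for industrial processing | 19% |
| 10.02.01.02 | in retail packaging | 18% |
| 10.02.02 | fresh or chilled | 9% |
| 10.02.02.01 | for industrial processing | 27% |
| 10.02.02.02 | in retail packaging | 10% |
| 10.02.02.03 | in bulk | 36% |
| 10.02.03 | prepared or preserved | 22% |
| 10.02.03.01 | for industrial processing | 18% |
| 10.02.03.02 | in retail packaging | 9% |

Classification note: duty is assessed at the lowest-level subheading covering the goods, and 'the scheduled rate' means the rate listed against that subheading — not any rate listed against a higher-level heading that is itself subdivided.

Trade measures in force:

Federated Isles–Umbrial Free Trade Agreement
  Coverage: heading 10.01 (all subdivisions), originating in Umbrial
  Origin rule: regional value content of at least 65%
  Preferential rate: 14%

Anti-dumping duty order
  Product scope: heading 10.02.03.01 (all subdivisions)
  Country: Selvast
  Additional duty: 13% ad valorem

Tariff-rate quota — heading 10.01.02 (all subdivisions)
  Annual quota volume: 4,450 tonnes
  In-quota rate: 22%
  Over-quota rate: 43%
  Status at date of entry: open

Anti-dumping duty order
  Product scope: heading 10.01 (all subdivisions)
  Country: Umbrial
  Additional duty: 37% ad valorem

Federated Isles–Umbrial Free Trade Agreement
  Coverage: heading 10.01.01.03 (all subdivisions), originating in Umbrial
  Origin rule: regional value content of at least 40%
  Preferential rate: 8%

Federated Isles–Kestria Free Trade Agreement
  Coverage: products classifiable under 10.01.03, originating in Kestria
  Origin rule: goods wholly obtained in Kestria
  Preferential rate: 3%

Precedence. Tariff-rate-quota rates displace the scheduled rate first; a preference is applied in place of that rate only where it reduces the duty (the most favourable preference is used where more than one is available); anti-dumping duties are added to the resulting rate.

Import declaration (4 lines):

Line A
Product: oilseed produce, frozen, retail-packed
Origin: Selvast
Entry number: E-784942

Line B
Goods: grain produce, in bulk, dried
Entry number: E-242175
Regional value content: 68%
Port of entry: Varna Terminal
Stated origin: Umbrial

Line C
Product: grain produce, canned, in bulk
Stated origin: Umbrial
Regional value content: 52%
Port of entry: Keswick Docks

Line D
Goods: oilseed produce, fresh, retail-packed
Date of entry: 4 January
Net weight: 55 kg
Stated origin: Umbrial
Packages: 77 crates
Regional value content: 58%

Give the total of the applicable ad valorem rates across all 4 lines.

Line A: oilseed → 10.02; frozen → 10.02.01; retail-packed → 10.02.01.02. Scheduled 18%. No special measure applies. → 18%.
Line B: grain → 10.01; dried → 10.01.03; in bulk → 10.01.03.01. Scheduled 36%. Umbrial agreement on 10.01: RVC ≥ 65% → 14% available; Umbrial agreement on 10.01.01.03: 10.01.03.01 not covered; preferential 14%; anti-dumping (Umbrial, 10.01): +37%; total 14% + 37% = 51%. → 51%.
Line C: grain → 10.01; canned → 10.01.01; in bulk → 10.01.01.01. Scheduled 18%. Umbrial agreement on 10.01: RVC < 65%; Umbrial agreement on 10.01.01.03: 10.01.01.01 not covered; anti-dumping (Umbrial, 10.01): +37%; total 18% + 37% = 55%. → 55%.
Line D: oilseed → 10.02; fresh → 10.02.02; retail-packed → 10.02.02.02. Scheduled 10%. Umbrial agreement on 10.01: 10.02.02.02 not covered; Umbrial agreement on 10.01.01.03: 10.02.02.02 not covered. → 10%.
Sum: 18% + 51% + 55% + 10% = 134%.

134%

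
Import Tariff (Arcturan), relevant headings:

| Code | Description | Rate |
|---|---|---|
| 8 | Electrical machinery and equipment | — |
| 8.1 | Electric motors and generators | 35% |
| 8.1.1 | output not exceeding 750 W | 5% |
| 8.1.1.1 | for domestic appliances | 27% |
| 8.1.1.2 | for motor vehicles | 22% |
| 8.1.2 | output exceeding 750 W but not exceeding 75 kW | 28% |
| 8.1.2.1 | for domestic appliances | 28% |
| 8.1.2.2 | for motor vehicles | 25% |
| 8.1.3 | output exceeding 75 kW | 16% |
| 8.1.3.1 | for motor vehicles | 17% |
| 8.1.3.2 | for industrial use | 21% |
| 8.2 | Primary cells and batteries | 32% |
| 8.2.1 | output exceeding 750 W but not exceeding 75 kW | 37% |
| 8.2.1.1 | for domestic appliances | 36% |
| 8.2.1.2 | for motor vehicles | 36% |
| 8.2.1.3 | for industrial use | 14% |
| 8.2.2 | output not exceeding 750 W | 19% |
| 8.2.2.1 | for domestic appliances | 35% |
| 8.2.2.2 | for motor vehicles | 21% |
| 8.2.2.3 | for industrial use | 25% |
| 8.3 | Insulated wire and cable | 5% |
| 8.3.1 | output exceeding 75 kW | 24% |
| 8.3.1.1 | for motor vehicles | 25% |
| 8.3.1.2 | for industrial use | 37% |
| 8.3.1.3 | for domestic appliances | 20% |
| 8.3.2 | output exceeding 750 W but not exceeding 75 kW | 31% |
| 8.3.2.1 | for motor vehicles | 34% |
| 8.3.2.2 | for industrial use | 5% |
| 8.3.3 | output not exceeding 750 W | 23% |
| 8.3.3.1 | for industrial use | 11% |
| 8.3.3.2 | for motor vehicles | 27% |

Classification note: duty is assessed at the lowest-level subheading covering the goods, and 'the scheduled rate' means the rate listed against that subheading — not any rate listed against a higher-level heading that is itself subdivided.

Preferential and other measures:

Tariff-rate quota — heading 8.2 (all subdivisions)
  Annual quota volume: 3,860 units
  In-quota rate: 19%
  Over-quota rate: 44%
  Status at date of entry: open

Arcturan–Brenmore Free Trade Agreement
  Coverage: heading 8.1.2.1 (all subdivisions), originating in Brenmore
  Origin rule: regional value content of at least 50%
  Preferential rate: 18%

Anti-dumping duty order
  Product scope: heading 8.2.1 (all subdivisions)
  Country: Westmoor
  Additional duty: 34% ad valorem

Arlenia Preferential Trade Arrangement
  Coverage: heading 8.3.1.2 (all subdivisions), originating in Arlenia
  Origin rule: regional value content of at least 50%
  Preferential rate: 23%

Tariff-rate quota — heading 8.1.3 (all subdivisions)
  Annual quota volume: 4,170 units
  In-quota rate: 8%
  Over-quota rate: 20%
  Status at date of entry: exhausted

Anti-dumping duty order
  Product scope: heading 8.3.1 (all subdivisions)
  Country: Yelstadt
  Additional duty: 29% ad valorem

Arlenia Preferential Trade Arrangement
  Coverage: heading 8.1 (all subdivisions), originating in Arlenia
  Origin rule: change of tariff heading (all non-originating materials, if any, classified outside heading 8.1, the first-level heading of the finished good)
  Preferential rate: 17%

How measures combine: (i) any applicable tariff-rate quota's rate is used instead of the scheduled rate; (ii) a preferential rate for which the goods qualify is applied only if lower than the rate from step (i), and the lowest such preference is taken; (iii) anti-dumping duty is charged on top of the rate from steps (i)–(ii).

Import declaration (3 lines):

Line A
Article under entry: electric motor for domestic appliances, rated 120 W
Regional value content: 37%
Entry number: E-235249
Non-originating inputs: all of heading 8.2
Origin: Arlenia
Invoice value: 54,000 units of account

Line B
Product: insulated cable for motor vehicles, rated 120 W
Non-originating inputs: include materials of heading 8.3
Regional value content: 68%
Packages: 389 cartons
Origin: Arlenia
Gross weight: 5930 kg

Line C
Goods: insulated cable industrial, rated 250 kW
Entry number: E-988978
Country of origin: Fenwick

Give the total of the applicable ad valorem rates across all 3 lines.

Line A: electric motor → 8.1; rated 120 W → 8.1.1; for domestic appliances → 8.1.1.1. Scheduled 27%. Arlenia agreement on 8.3.1.2: 8.1.1.1 not covered; Arlenia agreement on 8.1: CTH met → 17% available; preferential 17%. → 17%.
Line B: insulated cable → 8.3; rated 120 W → 8.3.3; for motor vehicles → 8.3.3.2. Scheduled 27%. Arlenia agreement on 8.3.1.2: 8.3.3.2 not covered; Arlenia agreement on 8.1: 8.3.3.2 not covered. → 27%.
Line C: insulated cable → 8.3; rated 250 kW → 8.3.1; industrial → 8.3.1.2. Scheduled 37%. No special measure applies. → 37%.
Sum: 17% + 27% + 37% = 81%.

81%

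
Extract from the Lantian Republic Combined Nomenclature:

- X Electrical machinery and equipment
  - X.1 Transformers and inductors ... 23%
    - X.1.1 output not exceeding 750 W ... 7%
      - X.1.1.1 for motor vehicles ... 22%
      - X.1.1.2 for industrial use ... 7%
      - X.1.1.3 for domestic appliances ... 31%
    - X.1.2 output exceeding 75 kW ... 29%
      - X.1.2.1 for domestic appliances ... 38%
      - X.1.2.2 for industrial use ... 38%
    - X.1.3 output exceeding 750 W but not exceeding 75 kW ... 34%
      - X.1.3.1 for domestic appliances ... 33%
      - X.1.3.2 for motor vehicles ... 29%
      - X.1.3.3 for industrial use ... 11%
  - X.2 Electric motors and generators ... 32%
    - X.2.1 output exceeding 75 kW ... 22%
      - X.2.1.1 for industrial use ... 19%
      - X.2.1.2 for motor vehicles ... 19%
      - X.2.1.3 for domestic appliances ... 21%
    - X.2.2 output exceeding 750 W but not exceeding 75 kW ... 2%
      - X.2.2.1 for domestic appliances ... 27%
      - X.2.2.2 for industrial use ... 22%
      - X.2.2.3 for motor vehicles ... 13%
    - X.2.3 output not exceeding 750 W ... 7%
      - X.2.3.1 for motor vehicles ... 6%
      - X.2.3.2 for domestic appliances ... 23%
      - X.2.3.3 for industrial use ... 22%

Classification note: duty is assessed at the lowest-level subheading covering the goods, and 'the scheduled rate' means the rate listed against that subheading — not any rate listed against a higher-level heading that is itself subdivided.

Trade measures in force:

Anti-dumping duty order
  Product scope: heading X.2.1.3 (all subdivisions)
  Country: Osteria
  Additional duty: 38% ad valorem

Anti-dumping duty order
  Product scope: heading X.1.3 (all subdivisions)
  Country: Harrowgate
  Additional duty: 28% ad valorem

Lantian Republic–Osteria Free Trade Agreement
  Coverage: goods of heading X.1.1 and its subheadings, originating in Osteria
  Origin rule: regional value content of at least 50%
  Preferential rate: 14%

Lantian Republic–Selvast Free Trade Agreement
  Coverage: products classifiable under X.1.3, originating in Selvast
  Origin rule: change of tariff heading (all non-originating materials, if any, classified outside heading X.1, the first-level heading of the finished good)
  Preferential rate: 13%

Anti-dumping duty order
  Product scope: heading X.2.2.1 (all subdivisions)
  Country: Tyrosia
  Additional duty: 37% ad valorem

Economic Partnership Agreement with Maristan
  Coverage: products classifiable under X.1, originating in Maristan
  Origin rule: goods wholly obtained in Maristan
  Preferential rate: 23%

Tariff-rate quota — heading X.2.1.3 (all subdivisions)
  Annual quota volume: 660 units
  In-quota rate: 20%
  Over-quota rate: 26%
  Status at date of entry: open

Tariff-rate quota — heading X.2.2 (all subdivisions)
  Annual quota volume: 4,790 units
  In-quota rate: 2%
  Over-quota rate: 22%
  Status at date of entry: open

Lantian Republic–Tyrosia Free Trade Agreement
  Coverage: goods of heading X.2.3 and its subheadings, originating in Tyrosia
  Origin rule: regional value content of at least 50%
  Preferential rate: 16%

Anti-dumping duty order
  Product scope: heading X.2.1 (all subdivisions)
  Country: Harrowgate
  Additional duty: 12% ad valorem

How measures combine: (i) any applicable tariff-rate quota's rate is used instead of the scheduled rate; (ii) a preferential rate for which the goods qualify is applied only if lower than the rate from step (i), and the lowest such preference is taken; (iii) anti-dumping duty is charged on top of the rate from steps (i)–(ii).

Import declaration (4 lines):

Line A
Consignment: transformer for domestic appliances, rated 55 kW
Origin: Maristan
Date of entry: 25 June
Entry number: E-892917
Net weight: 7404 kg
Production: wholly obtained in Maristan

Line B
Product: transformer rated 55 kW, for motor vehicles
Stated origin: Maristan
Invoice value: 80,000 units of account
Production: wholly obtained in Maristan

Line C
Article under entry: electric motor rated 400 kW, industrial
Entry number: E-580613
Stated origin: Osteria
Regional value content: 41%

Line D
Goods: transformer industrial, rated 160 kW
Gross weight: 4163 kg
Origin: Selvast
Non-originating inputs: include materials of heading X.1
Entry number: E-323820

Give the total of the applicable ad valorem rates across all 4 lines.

Line A: transformer → X.1; rated 55 kW → X.1.3; for domestic appliances → X.1.3.1. Scheduled 33%. Maristan agreement on X.1: wholly obtained → 23% available; preferential 23%. → 23%.
Line B: transformer → X.1; rated 55 kW → X.1.3; for motor vehicles → X.1.3.2. Scheduled 29%. Maristan agreement on X.1: wholly obtained → 23% available; preferential 23%. → 23%.
Line C: electric motor → X.2; rated 400 kW → X.2.1; industrial → X.2.1.1. Scheduled 19%. Osteria agreement on X.1.1: X.2.1.1 not covered. → 19%.
Line D: transformer → X.1; rated 160 kW → X.1.2; industrial → X.1.2.2. Scheduled 38%. Selvast agreement on X.1.3: X.1.2.2 not covered. → 38%.
Sum: 23% + 23% + 19% + 38% = 103%.

103%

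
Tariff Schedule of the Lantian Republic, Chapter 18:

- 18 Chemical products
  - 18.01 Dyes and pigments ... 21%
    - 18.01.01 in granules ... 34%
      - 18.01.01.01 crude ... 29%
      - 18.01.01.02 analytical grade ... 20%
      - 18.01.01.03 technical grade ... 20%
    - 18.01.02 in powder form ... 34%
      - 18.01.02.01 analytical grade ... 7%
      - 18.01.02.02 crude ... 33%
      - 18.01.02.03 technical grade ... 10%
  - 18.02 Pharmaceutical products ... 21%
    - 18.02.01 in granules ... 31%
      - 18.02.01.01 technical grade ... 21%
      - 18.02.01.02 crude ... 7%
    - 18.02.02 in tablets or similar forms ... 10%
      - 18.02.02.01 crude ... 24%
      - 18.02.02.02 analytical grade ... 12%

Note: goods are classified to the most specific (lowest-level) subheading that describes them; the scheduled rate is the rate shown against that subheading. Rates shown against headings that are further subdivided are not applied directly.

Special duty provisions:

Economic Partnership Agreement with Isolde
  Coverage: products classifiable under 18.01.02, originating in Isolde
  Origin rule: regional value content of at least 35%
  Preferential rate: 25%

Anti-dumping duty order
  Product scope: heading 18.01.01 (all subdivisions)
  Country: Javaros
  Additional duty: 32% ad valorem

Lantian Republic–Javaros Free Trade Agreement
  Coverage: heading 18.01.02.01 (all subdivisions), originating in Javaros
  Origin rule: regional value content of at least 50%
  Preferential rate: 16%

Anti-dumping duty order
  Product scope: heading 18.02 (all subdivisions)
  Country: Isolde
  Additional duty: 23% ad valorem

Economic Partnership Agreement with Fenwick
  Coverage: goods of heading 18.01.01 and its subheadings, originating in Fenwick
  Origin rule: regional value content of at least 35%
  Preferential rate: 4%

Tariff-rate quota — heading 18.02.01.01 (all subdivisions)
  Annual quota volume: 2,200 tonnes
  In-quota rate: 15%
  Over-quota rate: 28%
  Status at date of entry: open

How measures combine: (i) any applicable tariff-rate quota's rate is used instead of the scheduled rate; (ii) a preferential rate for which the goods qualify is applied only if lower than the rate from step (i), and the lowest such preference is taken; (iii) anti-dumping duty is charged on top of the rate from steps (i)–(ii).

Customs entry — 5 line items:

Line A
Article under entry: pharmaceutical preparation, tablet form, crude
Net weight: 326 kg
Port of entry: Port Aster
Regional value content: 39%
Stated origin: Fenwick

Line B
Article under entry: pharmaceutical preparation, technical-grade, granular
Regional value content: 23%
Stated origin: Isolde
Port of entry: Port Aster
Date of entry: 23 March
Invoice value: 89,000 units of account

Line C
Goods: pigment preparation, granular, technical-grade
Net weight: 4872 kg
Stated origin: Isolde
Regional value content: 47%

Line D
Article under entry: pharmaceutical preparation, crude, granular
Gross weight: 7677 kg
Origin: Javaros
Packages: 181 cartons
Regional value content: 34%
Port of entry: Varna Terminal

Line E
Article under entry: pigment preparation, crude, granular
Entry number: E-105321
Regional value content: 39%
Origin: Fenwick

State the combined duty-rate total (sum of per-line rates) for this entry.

93%

Line A: pharmaceutical → 18.02; tablet form → 18.02.02; crude → 18.02.02.01. Scheduled 24%. Fenwick agreement on 18.01.01: 18.02.02.01 not covered. → 24%.
Line B: pharmaceutical → 18.02; granular → 18.02.01; technical-grade → 18.02.01.01. Scheduled 21%. quota on 18.02.01.01 open → in-quota 15%; Isolde agreement on 18.01.02: 18.02.01.01 not covered; anti-dumping (Isolde, 18.02): +23%; total 15% + 23% = 38%. → 38%.
Line C: pigment → 18.01; granular → 18.01.01; technical-grade → 18.01.01.03. Scheduled 20%. Isolde agreement on 18.01.02: 18.01.01.03 not covered. → 20%.
Line D: pharmaceutical → 18.02; granular → 18.02.01; crude → 18.02.01.02. Scheduled 7%. Javaros agreement on 18.01.02.01: 18.02.01.02 not covered. → 7%.
Line E: pigment → 18.01; granular → 18.01.01; crude → 18.01.01.01. Scheduled 29%. Fenwick agreement on 18.01.01: RVC ≥ 35% → 4% available; preferential 4%. → 4%.
Sum: 24% + 38% + 20% + 7% + 4% = 93%.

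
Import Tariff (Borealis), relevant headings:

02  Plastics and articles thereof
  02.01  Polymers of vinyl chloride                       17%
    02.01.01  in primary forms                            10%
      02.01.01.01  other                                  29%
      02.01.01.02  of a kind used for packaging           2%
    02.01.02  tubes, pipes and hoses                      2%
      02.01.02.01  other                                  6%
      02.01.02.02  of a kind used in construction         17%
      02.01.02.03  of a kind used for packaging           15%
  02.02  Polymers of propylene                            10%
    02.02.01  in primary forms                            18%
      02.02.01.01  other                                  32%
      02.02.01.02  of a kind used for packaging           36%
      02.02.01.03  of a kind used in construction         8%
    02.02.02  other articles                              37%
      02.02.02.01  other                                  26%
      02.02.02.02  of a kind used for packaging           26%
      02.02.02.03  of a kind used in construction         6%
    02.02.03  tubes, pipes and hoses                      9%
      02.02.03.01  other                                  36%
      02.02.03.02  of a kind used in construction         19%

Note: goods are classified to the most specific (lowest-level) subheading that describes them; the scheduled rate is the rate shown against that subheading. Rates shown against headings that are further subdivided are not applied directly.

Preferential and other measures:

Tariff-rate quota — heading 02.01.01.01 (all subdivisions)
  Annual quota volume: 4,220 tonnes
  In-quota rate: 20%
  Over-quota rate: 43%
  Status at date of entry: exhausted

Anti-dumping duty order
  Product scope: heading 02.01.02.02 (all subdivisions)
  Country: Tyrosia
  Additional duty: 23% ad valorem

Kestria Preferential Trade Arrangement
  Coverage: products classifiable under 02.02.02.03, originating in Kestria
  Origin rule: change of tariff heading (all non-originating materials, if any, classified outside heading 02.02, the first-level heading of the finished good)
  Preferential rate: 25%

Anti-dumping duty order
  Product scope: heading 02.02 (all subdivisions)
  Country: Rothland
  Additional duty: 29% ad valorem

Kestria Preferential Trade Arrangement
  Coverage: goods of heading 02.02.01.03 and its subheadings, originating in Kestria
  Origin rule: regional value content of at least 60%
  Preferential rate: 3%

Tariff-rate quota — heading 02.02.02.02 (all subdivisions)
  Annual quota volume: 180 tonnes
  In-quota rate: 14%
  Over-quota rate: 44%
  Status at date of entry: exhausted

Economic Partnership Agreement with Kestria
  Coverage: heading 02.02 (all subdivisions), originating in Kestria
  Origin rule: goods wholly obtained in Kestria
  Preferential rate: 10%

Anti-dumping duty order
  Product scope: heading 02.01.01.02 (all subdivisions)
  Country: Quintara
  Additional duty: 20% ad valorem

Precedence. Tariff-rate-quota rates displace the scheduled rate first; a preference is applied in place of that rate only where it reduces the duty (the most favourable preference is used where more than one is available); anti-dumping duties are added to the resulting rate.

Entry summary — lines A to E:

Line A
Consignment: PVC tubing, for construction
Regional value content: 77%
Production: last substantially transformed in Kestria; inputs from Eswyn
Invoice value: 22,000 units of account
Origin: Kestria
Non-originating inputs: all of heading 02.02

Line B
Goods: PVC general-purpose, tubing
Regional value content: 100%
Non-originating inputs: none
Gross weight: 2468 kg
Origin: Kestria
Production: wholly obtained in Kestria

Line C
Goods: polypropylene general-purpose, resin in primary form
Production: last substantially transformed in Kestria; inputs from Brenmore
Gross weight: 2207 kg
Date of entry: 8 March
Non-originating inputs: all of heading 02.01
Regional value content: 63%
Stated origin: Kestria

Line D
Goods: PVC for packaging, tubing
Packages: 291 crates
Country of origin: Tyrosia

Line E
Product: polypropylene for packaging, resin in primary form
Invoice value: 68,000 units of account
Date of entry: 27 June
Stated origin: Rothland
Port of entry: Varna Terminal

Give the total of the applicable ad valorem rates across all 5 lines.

Line A: PVC → 02.01; tubing → 02.01.02; for construction → 02.01.02.02. Scheduled 17%. Kestria agreement on 02.02.02.03: 02.01.02.02 not covered; Kestria agreement on 02.02.01.03: 02.01.02.02 not covered; Kestria agreement on 02.02: 02.01.02.02 not covered. → 17%.
Line B: PVC → 02.01; tubing → 02.01.02; general-purpose → 02.01.02.01. Scheduled 6%. Kestria agreement on 02.02.02.03: 02.01.02.01 not covered; Kestria agreement on 02.02.01.03: 02.01.02.01 not covered; Kestria agreement on 02.02: 02.01.02.01 not covered. → 6%.
Line C: polypropylene → 02.02; resin in primary form → 02.02.01; general-purpose → 02.02.01.01. Scheduled 32%. Kestria agreement on 02.02.02.03: 02.02.01.01 not covered; Kestria agreement on 02.02.01.03: 02.02.01.01 not covered; Kestria agreement on 02.02: not wholly obtained. → 32%.
Line D: PVC → 02.01; tubing → 02.01.02; for packaging → 02.01.02.03. Scheduled 15%. No special measure applies. → 15%.
Line E: polypropylene → 02.02; resin in primary form → 02.02.01; for packaging → 02.02.01.02. Scheduled 36%. anti-dumping (Rothland, 02.02): +29%; total 36% + 29% = 65%. → 65%.
Sum: 17% + 6% + 32% + 15% + 65% = 135%.

135%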